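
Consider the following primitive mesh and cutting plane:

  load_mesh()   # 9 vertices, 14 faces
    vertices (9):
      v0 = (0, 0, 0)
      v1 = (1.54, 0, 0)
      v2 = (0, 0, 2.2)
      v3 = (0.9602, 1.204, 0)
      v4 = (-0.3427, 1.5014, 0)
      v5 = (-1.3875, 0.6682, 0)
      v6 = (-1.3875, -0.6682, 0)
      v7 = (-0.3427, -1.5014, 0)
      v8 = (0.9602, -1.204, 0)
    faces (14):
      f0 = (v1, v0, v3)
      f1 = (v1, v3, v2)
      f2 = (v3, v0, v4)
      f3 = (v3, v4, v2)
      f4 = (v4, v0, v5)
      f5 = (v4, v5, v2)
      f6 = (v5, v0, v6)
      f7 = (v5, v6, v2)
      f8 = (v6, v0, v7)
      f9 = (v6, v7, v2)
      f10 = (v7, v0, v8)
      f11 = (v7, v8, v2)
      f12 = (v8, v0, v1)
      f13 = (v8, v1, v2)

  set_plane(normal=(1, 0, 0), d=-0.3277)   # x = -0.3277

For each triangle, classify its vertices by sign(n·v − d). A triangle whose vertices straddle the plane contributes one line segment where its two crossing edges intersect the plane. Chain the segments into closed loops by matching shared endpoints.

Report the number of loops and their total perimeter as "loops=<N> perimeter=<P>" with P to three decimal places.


Straddling triangles (10 of 14):
  (v3,v0,v4) [++-] → (-0.3277, 1.43568, 0)–(-0.3277, 1.49798, 0)  len=0.0623
  (v3,v4,v2) [+-+] → (-0.3277, 1.49798, 0)–(-0.3277, 1.43568, 0.0962941)  len=0.1147
  (v4,v0,v5) [-+-] → (-0.3277, 1.43568, 0)–(-0.3277, 0.157816, 0)  len=1.2779
  (v4,v5,v2) [--+] → (-0.3277, 0.157816, 1.6804)–(-0.3277, 1.43568, 0.0962941)  len=2.0353
  (v5,v0,v6) [-+-] → (-0.3277, 0.157816, 0)–(-0.3277, -0.157816, 0)  len=0.3156
  (v5,v6,v2) [--+] → (-0.3277, -0.157816, 1.6804)–(-0.3277, 0.157816, 1.6804)  len=0.3156
  (v6,v0,v7) [-+-] → (-0.3277, -0.157816, 0)–(-0.3277, -1.43568, 0)  len=1.2779
  (v6,v7,v2) [--+] → (-0.3277, -1.43568, 0.0962941)–(-0.3277, -0.157816, 1.6804)  len=2.0353
  (v7,v0,v8) [-++] → (-0.3277, -1.43568, 0)–(-0.3277, -1.49798, 0)  len=0.0623
  (v7,v8,v2) [-++] → (-0.3277, -1.49798, 0)–(-0.3277, -1.43568, 0.0962941)  len=0.1147

Chained into 1 loop(s):
  loop 1: 10 segments, perimeter = 7.6115
Total perimeter = 7.612

loops=1 perimeter=7.612


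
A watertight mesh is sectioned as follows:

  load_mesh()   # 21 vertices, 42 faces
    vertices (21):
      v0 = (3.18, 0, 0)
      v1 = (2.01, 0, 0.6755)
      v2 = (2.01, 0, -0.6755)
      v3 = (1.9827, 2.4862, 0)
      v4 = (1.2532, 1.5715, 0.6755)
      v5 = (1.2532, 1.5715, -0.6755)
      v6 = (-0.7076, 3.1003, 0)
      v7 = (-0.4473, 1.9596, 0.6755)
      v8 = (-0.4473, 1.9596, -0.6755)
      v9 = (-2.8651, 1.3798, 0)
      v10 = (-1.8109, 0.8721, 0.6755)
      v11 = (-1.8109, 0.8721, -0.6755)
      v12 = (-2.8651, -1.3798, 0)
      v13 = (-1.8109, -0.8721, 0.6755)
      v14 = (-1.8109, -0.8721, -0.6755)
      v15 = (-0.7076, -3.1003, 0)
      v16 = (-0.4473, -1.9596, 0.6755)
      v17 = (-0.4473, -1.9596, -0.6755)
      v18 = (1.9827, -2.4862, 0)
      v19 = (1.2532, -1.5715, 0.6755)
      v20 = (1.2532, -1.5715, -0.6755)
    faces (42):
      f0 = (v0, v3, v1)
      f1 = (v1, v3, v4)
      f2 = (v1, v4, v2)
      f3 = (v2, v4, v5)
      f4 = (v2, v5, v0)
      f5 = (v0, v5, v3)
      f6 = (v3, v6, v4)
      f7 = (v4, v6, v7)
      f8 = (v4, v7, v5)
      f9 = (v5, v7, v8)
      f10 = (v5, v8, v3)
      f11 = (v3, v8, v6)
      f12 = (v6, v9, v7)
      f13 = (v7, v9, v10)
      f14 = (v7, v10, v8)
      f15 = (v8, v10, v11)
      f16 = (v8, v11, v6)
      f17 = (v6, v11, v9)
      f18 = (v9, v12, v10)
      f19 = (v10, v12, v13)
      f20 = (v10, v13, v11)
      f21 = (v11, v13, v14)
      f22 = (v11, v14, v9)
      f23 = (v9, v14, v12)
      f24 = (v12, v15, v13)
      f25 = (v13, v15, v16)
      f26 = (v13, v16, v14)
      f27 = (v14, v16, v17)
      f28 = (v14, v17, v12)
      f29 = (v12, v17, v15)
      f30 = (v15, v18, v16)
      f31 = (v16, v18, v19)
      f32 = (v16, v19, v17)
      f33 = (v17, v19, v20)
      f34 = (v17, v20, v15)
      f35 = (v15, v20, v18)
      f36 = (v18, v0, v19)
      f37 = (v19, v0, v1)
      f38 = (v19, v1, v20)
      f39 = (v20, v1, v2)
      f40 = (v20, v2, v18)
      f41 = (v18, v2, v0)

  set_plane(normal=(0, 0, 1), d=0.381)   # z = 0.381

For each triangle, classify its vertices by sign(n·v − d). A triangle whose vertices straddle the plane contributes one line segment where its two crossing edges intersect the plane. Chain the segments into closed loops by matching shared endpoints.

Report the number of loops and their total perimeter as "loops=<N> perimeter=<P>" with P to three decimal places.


Straddling triangles (28 of 42):
  (v0,v3,v1) [--+] → (1.9981, 1.08392, 0.381)–(2.52009, 0, 0.381)  len=1.2031
  (v1,v3,v4) [+-+] → (1.9981, 1.08392, 0.381)–(1.57124, 1.97028, 0.381)  len=0.9838
  (v1,v4,v2) [++-] → (1.41817, 1.22893, 0.381)–(2.01, 0, 0.381)  len=1.3640
  (v2,v4,v5) [-+-] → (1.41817, 1.22893, 0.381)–(1.2532, 1.5715, 0.381)  len=0.3802
  (v3,v6,v4) [--+] → (0.398343, 2.23802, 0.381)–(1.57124, 1.97028, 0.381)  len=1.2031
  (v4,v6,v7) [+-+] → (0.398343, 2.23802, 0.381)–(-0.560784, 2.45691, 0.381)  len=0.9838
  (v4,v7,v5) [++-] → (-0.0766137, 1.875, 0.381)–(1.2532, 1.5715, 0.381)  len=1.3640
  (v5,v7,v8) [-+-] → (-0.0766137, 1.875, 0.381)–(-0.4473, 1.9596, 0.381)  len=0.3802
  (v6,v9,v7) [--+] → (-1.5014, 1.70682, 0.381)–(-0.560784, 2.45691, 0.381)  len=1.2031
  (v7,v9,v10) [+-+] → (-1.5014, 1.70682, 0.381)–(-2.2705, 1.09344, 0.381)  len=0.9837
  (v7,v10,v8) [++-] → (-1.51365, 1.10916, 0.381)–(-0.4473, 1.9596, 0.381)  len=1.3639
  (v8,v10,v11) [-+-] → (-1.51365, 1.10916, 0.381)–(-1.8109, 0.8721, 0.381)  len=0.3802
  (v9,v12,v10) [--+] → (-2.2705, -0.109668, 0.381)–(-2.2705, 1.09344, 0.381)  len=1.2031
  (v10,v12,v13) [+-+] → (-2.2705, -0.109668, 0.381)–(-2.2705, -1.09344, 0.381)  len=0.9838
  (v10,v13,v11) [++-] → (-1.8109, -0.491888, 0.381)–(-1.8109, 0.8721, 0.381)  len=1.3640
  (v11,v13,v14) [-+-] → (-1.8109, -0.491888, 0.381)–(-1.8109, -0.8721, 0.381)  len=0.3802
  (v12,v15,v13) [--+] → (-1.32989, -1.84354, 0.381)–(-2.2705, -1.09344, 0.381)  len=1.2031
  (v13,v15,v16) [+-+] → (-1.32989, -1.84354, 0.381)–(-0.560784, -2.45691, 0.381)  len=0.9837
  (v13,v16,v14) [++-] → (-0.744547, -1.72254, 0.381)–(-1.8109, -0.8721, 0.381)  len=1.3639
  (v14,v16,v17) [-+-] → (-0.744547, -1.72254, 0.381)–(-0.4473, -1.9596, 0.381)  len=0.3802
  (v15,v18,v16) [--+] → (0.612115, -2.18918, 0.381)–(-0.560784, -2.45691, 0.381)  len=1.2031
  (v16,v18,v19) [+-+] → (0.612115, -2.18918, 0.381)–(1.57124, -1.97028, 0.381)  len=0.9838
  (v16,v19,v17) [++-] → (0.882514, -1.6561, 0.381)–(-0.4473, -1.9596, 0.381)  len=1.3640
  (v17,v19,v20) [-+-] → (0.882514, -1.6561, 0.381)–(1.2532, -1.5715, 0.381)  len=0.3802
  (v18,v0,v19) [--+] → (2.09323, -0.886368, 0.381)–(1.57124, -1.97028, 0.381)  len=1.2031
  (v19,v0,v1) [+-+] → (2.09323, -0.886368, 0.381)–(2.52009, 0, 0.381)  len=0.9838
  (v19,v1,v20) [++-] → (1.84503, -0.342566, 0.381)–(1.2532, -1.5715, 0.381)  len=1.3640
  (v20,v1,v2) [-+-] → (1.84503, -0.342566, 0.381)–(2.01, 0, 0.381)  len=0.3802

Chained into 2 loop(s):
  loop 1: 14 segments, perimeter = 15.3080
  loop 2: 14 segments, perimeter = 12.2094
Total perimeter = 27.517

loops=2 perimeter=27.517


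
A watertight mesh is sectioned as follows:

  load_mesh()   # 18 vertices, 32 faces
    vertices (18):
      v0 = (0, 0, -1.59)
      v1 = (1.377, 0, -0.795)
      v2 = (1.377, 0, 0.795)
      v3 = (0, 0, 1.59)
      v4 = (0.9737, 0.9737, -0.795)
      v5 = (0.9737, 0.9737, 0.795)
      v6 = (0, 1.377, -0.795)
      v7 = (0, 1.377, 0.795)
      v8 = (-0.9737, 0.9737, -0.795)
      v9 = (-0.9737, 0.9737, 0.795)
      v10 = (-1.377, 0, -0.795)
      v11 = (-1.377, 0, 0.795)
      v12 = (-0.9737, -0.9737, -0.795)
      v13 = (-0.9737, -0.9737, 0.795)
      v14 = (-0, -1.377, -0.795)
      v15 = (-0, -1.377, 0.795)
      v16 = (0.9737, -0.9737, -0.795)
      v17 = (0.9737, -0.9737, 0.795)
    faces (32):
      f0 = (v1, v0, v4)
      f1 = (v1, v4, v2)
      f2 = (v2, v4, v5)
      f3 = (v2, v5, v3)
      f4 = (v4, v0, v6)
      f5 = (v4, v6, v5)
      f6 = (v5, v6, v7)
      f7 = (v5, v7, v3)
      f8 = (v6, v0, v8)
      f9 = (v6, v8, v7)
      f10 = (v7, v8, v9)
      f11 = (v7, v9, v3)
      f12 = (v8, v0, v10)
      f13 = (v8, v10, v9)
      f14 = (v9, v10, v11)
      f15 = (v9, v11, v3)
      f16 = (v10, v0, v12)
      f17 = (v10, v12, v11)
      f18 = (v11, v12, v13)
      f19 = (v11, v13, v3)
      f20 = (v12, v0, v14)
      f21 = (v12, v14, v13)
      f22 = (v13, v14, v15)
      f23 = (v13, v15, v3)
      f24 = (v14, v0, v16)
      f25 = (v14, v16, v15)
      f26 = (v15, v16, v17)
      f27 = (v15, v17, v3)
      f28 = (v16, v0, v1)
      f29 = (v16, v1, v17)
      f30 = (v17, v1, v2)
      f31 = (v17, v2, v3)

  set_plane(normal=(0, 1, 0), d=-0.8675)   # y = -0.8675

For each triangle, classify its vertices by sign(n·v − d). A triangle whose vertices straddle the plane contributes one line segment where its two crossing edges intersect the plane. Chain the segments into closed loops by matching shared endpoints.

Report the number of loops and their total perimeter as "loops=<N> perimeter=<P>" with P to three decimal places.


Straddling triangles (12 of 32):
  (v10,v0,v12) [++-] → (-0.8675, -0.8675, -0.881709)–(-1.01769, -0.8675, -0.795)  len=0.1734
  (v10,v12,v11) [+-+] → (-1.01769, -0.8675, -0.795)–(-1.01769, -0.8675, -0.621581)  len=0.1734
  (v11,v12,v13) [+--] → (-1.01769, -0.8675, -0.621581)–(-1.01769, -0.8675, 0.795)  len=1.4166
  (v11,v13,v3) [+-+] → (-1.01769, -0.8675, 0.795)–(-0.8675, -0.8675, 0.881709)  len=0.1734
  (v12,v0,v14) [-+-] → (-0.8675, -0.8675, -0.881709)–(0, -0.8675, -1.08916)  len=0.8920
  (v13,v15,v3) [--+] → (0, -0.8675, 1.08916)–(-0.8675, -0.8675, 0.881709)  len=0.8920
  (v14,v0,v16) [-+-] → (0, -0.8675, -1.08916)–(0.8675, -0.8675, -0.881709)  len=0.8920
  (v15,v17,v3) [--+] → (0.8675, -0.8675, 0.881709)–(0, -0.8675, 1.08916)  len=0.8920
  (v16,v0,v1) [-++] → (0.8675, -0.8675, -0.881709)–(1.01769, -0.8675, -0.795)  len=0.1734
  (v16,v1,v17) [-+-] → (1.01769, -0.8675, -0.795)–(1.01769, -0.8675, 0.621581)  len=1.4166
  (v17,v1,v2) [-++] → (1.01769, -0.8675, 0.621581)–(1.01769, -0.8675, 0.795)  len=0.1734
  (v17,v2,v3) [-++] → (1.01769, -0.8675, 0.795)–(0.8675, -0.8675, 0.881709)  len=0.1734

Chained into 1 loop(s):
  loop 1: 12 segments, perimeter = 7.4415
Total perimeter = 7.442

loops=1 perimeter=7.442


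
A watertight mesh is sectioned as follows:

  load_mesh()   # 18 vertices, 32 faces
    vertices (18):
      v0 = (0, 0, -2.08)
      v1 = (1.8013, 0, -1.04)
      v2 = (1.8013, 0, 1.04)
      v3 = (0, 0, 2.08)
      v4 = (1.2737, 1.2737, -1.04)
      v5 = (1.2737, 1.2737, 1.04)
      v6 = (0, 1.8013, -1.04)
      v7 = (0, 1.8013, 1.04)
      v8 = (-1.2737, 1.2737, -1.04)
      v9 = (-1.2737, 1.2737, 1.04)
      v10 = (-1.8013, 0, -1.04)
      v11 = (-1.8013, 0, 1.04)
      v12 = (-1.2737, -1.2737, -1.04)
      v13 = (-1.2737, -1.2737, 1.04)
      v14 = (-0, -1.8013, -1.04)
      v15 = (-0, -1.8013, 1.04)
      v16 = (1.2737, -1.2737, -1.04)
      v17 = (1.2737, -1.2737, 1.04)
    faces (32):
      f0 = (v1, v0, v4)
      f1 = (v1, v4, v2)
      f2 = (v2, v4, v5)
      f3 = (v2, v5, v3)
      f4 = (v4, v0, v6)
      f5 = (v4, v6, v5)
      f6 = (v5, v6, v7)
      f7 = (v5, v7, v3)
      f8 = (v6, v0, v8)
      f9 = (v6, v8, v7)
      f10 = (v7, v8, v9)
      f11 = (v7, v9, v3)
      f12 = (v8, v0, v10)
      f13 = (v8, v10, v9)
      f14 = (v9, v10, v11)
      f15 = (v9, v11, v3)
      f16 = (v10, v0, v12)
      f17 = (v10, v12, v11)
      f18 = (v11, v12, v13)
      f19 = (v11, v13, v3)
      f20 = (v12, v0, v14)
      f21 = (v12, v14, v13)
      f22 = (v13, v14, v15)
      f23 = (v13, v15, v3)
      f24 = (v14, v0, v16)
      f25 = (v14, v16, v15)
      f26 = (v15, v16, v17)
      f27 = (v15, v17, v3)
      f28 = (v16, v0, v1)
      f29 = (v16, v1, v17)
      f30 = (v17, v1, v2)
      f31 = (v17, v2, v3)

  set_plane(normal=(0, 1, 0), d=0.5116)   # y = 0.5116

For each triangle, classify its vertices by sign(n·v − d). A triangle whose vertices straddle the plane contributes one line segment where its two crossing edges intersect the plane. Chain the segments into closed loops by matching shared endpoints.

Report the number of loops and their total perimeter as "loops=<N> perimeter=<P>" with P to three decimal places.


loops=1 perimeter=11.242

Straddling triangles (12 of 32):
  (v1,v0,v4) [--+] → (0.5116, 0.5116, -1.66227)–(1.58938, 0.5116, -1.04)  len=1.2445
  (v1,v4,v2) [-+-] → (1.58938, 0.5116, -1.04)–(1.58938, 0.5116, 0.204538)  len=1.2445
  (v2,v4,v5) [-++] → (1.58938, 0.5116, 0.204538)–(1.58938, 0.5116, 1.04)  len=0.8355
  (v2,v5,v3) [-+-] → (1.58938, 0.5116, 1.04)–(0.5116, 0.5116, 1.66227)  len=1.2445
  (v4,v0,v6) [+-+] → (0.5116, 0.5116, -1.66227)–(0, 0.5116, -1.78462)  len=0.5260
  (v5,v7,v3) [++-] → (0, 0.5116, 1.78462)–(0.5116, 0.5116, 1.66227)  len=0.5260
  (v6,v0,v8) [+-+] → (0, 0.5116, -1.78462)–(-0.5116, 0.5116, -1.66227)  len=0.5260
  (v7,v9,v3) [++-] → (-0.5116, 0.5116, 1.66227)–(0, 0.5116, 1.78462)  len=0.5260
  (v8,v0,v10) [+--] → (-0.5116, 0.5116, -1.66227)–(-1.58938, 0.5116, -1.04)  len=1.2445
  (v8,v10,v9) [+-+] → (-1.58938, 0.5116, -1.04)–(-1.58938, 0.5116, -0.204538)  len=0.8355
  (v9,v10,v11) [+--] → (-1.58938, 0.5116, -0.204538)–(-1.58938, 0.5116, 1.04)  len=1.2445
  (v9,v11,v3) [+--] → (-1.58938, 0.5116, 1.04)–(-0.5116, 0.5116, 1.66227)  len=1.2445

Chained into 1 loop(s):
  loop 1: 12 segments, perimeter = 11.2422
Total perimeter = 11.242


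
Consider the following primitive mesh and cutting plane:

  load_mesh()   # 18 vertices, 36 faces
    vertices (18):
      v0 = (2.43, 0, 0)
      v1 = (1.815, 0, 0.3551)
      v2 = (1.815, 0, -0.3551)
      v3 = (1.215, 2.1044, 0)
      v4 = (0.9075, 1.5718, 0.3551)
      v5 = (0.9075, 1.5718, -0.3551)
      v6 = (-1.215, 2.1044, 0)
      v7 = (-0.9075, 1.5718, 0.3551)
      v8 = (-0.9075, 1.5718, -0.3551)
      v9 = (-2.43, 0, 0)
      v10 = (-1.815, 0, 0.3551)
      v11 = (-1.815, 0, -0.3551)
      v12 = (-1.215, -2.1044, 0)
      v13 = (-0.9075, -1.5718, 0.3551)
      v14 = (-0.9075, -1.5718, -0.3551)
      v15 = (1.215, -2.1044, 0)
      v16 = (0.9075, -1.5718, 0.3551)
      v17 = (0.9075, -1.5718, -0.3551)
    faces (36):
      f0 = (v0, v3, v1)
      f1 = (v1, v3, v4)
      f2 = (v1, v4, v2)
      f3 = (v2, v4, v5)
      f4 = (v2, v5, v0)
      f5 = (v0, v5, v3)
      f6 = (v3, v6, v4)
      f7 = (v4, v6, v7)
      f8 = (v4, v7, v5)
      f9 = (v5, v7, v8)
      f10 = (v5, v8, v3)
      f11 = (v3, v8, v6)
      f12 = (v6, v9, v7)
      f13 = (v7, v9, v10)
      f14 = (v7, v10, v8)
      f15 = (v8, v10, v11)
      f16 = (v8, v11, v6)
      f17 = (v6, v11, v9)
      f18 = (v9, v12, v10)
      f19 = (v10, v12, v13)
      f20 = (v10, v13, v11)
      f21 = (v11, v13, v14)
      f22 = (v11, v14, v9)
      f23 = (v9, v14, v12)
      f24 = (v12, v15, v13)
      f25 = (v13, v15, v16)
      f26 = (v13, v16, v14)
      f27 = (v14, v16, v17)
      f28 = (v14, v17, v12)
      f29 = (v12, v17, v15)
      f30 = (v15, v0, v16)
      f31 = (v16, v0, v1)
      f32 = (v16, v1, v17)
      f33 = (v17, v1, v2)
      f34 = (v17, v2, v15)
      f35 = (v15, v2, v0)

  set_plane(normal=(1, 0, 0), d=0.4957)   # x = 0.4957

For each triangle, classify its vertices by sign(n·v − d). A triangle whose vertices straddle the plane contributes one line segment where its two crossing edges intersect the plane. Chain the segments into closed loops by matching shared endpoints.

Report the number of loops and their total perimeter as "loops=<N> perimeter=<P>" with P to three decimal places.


loops=2 perimeter=3.981

Straddling triangles (12 of 36):
  (v3,v6,v4) [+-+] → (0.4957, 2.1044, 0)–(0.4957, 1.67513, 0.286205)  len=0.5159
  (v4,v6,v7) [+--] → (0.4957, 1.67513, 0.286205)–(0.4957, 1.5718, 0.3551)  len=0.1242
  (v4,v7,v5) [+-+] → (0.4957, 1.5718, 0.3551)–(0.4957, 1.5718, -0.193965)  len=0.5491
  (v5,v7,v8) [+--] → (0.4957, 1.5718, -0.193965)–(0.4957, 1.5718, -0.3551)  len=0.1611
  (v5,v8,v3) [+-+] → (0.4957, 1.5718, -0.3551)–(0.4957, 1.92391, -0.120341)  len=0.4232
  (v3,v8,v6) [+--] → (0.4957, 1.92391, -0.120341)–(0.4957, 2.1044, 0)  len=0.2169
  (v12,v15,v13) [-+-] → (0.4957, -2.1044, 0)–(0.4957, -1.92391, 0.120341)  len=0.2169
  (v13,v15,v16) [-++] → (0.4957, -1.92391, 0.120341)–(0.4957, -1.5718, 0.3551)  len=0.4232
  (v13,v16,v14) [-+-] → (0.4957, -1.5718, 0.3551)–(0.4957, -1.5718, 0.193965)  len=0.1611
  (v14,v16,v17) [-++] → (0.4957, -1.5718, 0.193965)–(0.4957, -1.5718, -0.3551)  len=0.5491
  (v14,v17,v12) [-+-] → (0.4957, -1.5718, -0.3551)–(0.4957, -1.67513, -0.286205)  len=0.1242
  (v12,v17,v15) [-++] → (0.4957, -1.67513, -0.286205)–(0.4957, -2.1044, 0)  len=0.5159

Chained into 2 loop(s):
  loop 1: 6 segments, perimeter = 1.9904
  loop 2: 6 segments, perimeter = 1.9904
Total perimeter = 3.981


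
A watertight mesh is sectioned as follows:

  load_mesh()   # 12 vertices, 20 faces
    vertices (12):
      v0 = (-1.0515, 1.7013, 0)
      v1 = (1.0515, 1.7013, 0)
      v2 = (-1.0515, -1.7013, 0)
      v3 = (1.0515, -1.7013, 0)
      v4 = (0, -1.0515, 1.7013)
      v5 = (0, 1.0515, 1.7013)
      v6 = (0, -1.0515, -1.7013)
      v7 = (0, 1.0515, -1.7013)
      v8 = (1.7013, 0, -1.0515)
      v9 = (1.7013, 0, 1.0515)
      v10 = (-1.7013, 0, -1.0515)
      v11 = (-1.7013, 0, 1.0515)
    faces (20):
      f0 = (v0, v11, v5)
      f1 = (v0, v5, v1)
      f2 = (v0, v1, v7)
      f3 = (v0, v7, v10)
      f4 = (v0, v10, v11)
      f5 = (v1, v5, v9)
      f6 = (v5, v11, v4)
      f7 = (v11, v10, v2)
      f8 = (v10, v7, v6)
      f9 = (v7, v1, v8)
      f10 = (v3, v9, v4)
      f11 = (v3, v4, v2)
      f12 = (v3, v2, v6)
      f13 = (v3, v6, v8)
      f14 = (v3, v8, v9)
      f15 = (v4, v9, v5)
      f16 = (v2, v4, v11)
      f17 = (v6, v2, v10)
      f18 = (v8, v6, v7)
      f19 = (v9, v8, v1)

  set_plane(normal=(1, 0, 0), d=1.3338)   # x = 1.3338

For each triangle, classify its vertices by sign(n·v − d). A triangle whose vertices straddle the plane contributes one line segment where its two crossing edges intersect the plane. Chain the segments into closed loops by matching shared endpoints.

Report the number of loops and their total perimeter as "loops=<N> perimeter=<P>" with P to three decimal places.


Straddling triangles (8 of 20):
  (v1,v5,v9) [--+] → (1.3338, 0.227136, 1.19186)–(1.3338, 0.962185, 0.456815)  len=1.0395
  (v7,v1,v8) [--+] → (1.3338, 0.962185, -0.456815)–(1.3338, 0.227136, -1.19186)  len=1.0395
  (v3,v9,v4) [-+-] → (1.3338, -0.962185, 0.456815)–(1.3338, -0.227136, 1.19186)  len=1.0395
  (v3,v6,v8) [--+] → (1.3338, -0.227136, -1.19186)–(1.3338, -0.962185, -0.456815)  len=1.0395
  (v3,v8,v9) [-++] → (1.3338, -0.962185, -0.456815)–(1.3338, -0.962185, 0.456815)  len=0.9136
  (v4,v9,v5) [-+-] → (1.3338, -0.227136, 1.19186)–(1.3338, 0.227136, 1.19186)  len=0.4543
  (v8,v6,v7) [+--] → (1.3338, -0.227136, -1.19186)–(1.3338, 0.227136, -1.19186)  len=0.4543
  (v9,v8,v1) [++-] → (1.3338, 0.962185, -0.456815)–(1.3338, 0.962185, 0.456815)  len=0.9136

Chained into 1 loop(s):
  loop 1: 8 segments, perimeter = 6.8939
Total perimeter = 6.894

loops=1 perimeter=6.894


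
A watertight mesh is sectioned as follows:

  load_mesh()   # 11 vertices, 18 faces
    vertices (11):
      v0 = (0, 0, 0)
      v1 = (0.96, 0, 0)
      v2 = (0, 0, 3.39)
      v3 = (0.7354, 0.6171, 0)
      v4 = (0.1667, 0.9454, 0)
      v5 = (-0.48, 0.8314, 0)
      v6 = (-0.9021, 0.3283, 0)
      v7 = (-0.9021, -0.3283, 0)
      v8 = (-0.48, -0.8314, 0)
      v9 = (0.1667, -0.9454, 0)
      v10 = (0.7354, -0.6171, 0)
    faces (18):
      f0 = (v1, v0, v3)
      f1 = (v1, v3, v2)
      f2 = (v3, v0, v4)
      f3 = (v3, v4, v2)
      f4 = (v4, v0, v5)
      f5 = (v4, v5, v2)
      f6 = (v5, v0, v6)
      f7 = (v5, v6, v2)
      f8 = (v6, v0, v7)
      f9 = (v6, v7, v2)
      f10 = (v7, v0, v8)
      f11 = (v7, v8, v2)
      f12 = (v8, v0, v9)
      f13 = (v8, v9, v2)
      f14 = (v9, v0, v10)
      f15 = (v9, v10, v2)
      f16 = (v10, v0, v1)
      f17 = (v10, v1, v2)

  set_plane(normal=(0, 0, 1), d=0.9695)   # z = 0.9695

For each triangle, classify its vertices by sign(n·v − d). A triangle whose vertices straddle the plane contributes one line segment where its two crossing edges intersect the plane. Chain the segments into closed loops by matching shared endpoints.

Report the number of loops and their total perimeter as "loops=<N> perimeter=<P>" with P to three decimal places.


Straddling triangles (9 of 18):
  (v1,v3,v2) [--+] → (0.525084, 0.440617, 0.9695)–(0.685451, 0, 0.9695)  len=0.4689
  (v3,v4,v2) [--+] → (0.119026, 0.675027, 0.9695)–(0.525084, 0.440617, 0.9695)  len=0.4689
  (v4,v5,v2) [--+] → (-0.342726, 0.593629, 0.9695)–(0.119026, 0.675027, 0.9695)  len=0.4689
  (v5,v6,v2) [--+] → (-0.64411, 0.23441, 0.9695)–(-0.342726, 0.593629, 0.9695)  len=0.4689
  (v6,v7,v2) [--+] → (-0.64411, -0.23441, 0.9695)–(-0.64411, 0.23441, 0.9695)  len=0.4688
  (v7,v8,v2) [--+] → (-0.342726, -0.593629, 0.9695)–(-0.64411, -0.23441, 0.9695)  len=0.4689
  (v8,v9,v2) [--+] → (0.119026, -0.675027, 0.9695)–(-0.342726, -0.593629, 0.9695)  len=0.4689
  (v9,v10,v2) [--+] → (0.525084, -0.440617, 0.9695)–(0.119026, -0.675027, 0.9695)  len=0.4689
  (v10,v1,v2) [--+] → (0.685451, 0, 0.9695)–(0.525084, -0.440617, 0.9695)  len=0.4689

Chained into 1 loop(s):
  loop 1: 9 segments, perimeter = 4.2199
Total perimeter = 4.220

loops=1 perimeter=4.220


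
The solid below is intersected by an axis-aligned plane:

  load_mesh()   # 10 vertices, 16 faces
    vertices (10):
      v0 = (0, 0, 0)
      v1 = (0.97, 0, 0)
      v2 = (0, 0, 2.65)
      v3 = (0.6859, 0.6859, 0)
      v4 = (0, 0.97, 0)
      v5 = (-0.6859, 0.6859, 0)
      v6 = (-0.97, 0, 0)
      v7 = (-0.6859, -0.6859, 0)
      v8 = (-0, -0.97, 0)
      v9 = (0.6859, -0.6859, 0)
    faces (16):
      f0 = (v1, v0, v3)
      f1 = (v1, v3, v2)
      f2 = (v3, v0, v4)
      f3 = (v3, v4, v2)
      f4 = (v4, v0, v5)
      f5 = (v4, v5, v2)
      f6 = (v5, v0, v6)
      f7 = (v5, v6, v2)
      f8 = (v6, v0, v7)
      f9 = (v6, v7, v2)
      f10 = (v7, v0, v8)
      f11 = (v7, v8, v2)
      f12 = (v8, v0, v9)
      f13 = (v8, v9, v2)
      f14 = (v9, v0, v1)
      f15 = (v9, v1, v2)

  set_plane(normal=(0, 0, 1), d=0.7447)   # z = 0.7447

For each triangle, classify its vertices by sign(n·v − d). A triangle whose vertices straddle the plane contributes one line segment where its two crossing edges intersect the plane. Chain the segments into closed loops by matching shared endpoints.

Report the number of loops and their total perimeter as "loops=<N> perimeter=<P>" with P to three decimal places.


Straddling triangles (8 of 16):
  (v1,v3,v2) [--+] → (0.493149, 0.493149, 0.7447)–(0.697412, 0, 0.7447)  len=0.5338
  (v3,v4,v2) [--+] → (0, 0.697412, 0.7447)–(0.493149, 0.493149, 0.7447)  len=0.5338
  (v4,v5,v2) [--+] → (-0.493149, 0.493149, 0.7447)–(0, 0.697412, 0.7447)  len=0.5338
  (v5,v6,v2) [--+] → (-0.697412, 0, 0.7447)–(-0.493149, 0.493149, 0.7447)  len=0.5338
  (v6,v7,v2) [--+] → (-0.493149, -0.493149, 0.7447)–(-0.697412, 0, 0.7447)  len=0.5338
  (v7,v8,v2) [--+] → (0, -0.697412, 0.7447)–(-0.493149, -0.493149, 0.7447)  len=0.5338
  (v8,v9,v2) [--+] → (0.493149, -0.493149, 0.7447)–(0, -0.697412, 0.7447)  len=0.5338
  (v9,v1,v2) [--+] → (0.697412, 0, 0.7447)–(0.493149, -0.493149, 0.7447)  len=0.5338

Chained into 1 loop(s):
  loop 1: 8 segments, perimeter = 4.2702
Total perimeter = 4.270

loops=1 perimeter=4.270


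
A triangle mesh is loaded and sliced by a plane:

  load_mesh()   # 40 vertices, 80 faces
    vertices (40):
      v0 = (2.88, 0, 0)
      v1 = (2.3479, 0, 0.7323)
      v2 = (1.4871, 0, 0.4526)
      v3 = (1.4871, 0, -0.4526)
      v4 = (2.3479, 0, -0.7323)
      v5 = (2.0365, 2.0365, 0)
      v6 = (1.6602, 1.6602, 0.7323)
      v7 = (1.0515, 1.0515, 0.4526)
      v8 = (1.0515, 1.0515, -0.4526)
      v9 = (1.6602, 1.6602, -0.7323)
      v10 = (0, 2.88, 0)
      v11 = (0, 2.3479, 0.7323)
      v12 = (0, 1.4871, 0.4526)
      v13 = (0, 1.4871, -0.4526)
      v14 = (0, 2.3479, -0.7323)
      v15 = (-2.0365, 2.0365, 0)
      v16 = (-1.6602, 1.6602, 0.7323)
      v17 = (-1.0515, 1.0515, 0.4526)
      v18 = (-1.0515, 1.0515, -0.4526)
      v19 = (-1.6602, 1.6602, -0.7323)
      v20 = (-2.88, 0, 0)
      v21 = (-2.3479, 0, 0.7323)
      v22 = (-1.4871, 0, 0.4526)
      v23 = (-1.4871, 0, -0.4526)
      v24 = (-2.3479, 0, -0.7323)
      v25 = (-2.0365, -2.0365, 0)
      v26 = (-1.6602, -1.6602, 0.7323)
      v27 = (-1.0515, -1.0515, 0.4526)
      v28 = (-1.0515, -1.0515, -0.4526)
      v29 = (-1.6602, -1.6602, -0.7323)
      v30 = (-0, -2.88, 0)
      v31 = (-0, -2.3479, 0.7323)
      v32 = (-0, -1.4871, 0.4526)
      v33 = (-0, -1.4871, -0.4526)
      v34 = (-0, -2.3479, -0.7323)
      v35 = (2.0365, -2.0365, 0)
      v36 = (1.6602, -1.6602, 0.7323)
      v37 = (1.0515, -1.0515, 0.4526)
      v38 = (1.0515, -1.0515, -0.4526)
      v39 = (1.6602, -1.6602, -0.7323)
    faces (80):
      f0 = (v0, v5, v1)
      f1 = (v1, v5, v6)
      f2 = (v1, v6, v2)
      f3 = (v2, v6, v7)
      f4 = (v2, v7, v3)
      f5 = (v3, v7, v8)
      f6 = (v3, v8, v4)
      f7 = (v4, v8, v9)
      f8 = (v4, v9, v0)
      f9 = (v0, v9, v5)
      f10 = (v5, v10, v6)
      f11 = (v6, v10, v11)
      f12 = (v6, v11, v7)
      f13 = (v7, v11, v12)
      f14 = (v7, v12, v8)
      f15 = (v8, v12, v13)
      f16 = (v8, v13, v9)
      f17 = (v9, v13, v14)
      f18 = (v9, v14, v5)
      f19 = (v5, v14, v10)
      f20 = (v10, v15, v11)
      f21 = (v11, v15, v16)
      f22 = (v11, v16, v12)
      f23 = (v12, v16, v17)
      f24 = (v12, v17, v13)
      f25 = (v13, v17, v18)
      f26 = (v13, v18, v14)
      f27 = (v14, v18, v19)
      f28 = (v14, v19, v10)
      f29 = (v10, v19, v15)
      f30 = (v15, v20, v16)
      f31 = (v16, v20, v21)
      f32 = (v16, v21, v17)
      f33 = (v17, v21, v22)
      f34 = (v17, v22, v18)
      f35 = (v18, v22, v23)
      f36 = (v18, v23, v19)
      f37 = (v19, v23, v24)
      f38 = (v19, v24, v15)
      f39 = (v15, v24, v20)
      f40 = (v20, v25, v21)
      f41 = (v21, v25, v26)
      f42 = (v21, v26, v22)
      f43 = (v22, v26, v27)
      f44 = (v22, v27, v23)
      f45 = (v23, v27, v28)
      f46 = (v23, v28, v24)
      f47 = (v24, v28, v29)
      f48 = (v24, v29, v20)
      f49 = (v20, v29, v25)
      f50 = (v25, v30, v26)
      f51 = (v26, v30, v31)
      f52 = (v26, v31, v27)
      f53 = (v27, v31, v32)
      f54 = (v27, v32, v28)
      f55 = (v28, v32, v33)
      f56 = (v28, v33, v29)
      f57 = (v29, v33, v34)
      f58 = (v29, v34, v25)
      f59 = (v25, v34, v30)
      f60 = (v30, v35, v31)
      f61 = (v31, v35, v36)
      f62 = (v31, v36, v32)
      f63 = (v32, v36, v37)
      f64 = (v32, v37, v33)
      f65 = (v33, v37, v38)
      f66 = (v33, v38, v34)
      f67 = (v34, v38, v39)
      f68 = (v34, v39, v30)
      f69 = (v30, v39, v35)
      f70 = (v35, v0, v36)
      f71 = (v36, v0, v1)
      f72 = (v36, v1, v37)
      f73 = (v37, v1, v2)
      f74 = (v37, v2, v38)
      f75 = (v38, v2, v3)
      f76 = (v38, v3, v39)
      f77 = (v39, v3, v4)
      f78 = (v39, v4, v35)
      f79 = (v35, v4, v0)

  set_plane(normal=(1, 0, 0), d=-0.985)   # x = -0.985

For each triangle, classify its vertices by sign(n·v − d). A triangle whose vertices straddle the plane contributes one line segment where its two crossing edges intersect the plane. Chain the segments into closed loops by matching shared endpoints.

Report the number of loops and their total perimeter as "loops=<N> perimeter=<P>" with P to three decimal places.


Straddling triangles (20 of 80):
  (v10,v15,v11) [+-+] → (-0.985, 2.47202, 0)–(-0.985, 2.19728, 0.378106)  len=0.4674
  (v11,v15,v16) [+--] → (-0.985, 2.19728, 0.378106)–(-0.985, 1.93989, 0.7323)  len=0.4378
  (v11,v16,v12) [+-+] → (-0.985, 1.93989, 0.7323)–(-0.985, 1.5898, 0.618547)  len=0.3681
  (v12,v16,v17) [+--] → (-0.985, 1.5898, 0.618547)–(-0.985, 1.07905, 0.4526)  len=0.5370
  (v12,v17,v13) [+-+] → (-0.985, 1.07905, 0.4526)–(-0.985, 1.07905, 0.395352)  len=0.0572
  (v13,v17,v18) [+--] → (-0.985, 1.07905, 0.395352)–(-0.985, 1.07905, -0.4526)  len=0.8480
  (v13,v18,v14) [+-+] → (-0.985, 1.07905, -0.4526)–(-0.985, 1.13349, -0.470289)  len=0.0572
  (v14,v18,v19) [+--] → (-0.985, 1.13349, -0.470289)–(-0.985, 1.93989, -0.7323)  len=0.8479
  (v14,v19,v10) [+-+] → (-0.985, 1.93989, -0.7323)–(-0.985, 2.15629, -0.434475)  len=0.3681
  (v10,v19,v15) [+--] → (-0.985, 2.15629, -0.434475)–(-0.985, 2.47202, 0)  len=0.5371
  (v25,v30,v26) [-+-] → (-0.985, -2.47202, 0)–(-0.985, -2.15629, 0.434475)  len=0.5371
  (v26,v30,v31) [-++] → (-0.985, -2.15629, 0.434475)–(-0.985, -1.93989, 0.7323)  len=0.3681
  (v26,v31,v27) [-+-] → (-0.985, -1.93989, 0.7323)–(-0.985, -1.13349, 0.470289)  len=0.8479
  (v27,v31,v32) [-++] → (-0.985, -1.13349, 0.470289)–(-0.985, -1.07905, 0.4526)  len=0.0572
  (v27,v32,v28) [-+-] → (-0.985, -1.07905, 0.4526)–(-0.985, -1.07905, -0.395352)  len=0.8480
  (v28,v32,v33) [-++] → (-0.985, -1.07905, -0.395352)–(-0.985, -1.07905, -0.4526)  len=0.0572
  (v28,v33,v29) [-+-] → (-0.985, -1.07905, -0.4526)–(-0.985, -1.5898, -0.618547)  len=0.5370
  (v29,v33,v34) [-++] → (-0.985, -1.5898, -0.618547)–(-0.985, -1.93989, -0.7323)  len=0.3681
  (v29,v34,v25) [-+-] → (-0.985, -1.93989, -0.7323)–(-0.985, -2.19728, -0.378106)  len=0.4378
  (v25,v34,v30) [-++] → (-0.985, -2.19728, -0.378106)–(-0.985, -2.47202, 0)  len=0.4674

Chained into 2 loop(s):
  loop 1: 10 segments, perimeter = 4.5259
  loop 2: 10 segments, perimeter = 4.5259
Total perimeter = 9.052

loops=2 perimeter=9.052


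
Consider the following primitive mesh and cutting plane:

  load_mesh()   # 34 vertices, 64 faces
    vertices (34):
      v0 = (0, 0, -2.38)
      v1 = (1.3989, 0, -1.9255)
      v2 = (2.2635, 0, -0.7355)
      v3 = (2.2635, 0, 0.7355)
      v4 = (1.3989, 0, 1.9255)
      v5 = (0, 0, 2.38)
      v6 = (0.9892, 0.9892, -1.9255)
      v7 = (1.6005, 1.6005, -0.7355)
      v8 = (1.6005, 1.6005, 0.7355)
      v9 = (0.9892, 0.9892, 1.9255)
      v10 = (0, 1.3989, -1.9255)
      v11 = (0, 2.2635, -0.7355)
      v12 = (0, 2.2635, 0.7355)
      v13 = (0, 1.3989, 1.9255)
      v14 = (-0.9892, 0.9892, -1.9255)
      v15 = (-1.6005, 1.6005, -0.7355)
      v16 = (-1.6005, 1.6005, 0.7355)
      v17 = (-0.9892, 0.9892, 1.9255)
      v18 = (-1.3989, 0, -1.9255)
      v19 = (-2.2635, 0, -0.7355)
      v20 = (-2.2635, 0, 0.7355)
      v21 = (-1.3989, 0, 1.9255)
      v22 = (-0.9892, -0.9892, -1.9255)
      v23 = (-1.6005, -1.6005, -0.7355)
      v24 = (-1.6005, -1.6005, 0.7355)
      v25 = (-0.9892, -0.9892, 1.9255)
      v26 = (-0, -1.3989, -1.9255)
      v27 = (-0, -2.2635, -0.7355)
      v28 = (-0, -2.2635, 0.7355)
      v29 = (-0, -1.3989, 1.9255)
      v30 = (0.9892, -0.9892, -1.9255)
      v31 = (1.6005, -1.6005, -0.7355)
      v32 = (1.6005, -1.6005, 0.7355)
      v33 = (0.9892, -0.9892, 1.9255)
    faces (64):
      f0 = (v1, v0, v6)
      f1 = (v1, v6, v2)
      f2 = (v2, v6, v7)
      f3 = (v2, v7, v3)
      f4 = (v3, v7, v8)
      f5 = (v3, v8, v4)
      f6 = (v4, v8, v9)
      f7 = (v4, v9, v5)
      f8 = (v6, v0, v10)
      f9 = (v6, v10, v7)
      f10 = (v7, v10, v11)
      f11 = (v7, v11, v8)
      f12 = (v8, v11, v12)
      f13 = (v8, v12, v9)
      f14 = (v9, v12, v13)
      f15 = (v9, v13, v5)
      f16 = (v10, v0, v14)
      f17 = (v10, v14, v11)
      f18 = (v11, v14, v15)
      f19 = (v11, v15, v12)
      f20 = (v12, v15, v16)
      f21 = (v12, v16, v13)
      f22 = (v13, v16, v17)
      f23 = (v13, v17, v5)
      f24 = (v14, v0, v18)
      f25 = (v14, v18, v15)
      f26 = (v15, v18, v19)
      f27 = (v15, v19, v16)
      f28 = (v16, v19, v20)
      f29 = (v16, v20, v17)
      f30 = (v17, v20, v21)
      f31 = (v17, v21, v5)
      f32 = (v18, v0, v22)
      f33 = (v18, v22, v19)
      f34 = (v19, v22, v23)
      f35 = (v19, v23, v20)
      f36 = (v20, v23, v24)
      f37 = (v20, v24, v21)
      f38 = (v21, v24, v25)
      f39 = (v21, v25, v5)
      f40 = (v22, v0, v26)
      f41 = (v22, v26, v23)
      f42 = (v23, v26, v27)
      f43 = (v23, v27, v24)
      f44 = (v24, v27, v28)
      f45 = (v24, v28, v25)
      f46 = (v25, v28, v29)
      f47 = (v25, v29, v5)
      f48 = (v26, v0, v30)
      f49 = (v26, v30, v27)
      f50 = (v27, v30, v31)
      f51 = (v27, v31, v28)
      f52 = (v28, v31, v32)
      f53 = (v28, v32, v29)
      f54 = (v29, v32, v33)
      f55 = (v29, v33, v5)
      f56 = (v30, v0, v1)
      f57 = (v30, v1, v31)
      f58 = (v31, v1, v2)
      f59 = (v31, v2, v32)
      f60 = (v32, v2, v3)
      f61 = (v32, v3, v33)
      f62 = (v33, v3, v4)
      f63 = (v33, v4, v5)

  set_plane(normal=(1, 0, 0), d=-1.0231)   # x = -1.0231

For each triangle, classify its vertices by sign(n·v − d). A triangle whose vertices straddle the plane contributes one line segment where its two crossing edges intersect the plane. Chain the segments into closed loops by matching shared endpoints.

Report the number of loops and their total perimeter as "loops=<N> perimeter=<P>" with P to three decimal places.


loops=1 perimeter=12.694

Straddling triangles (20 of 64):
  (v11,v14,v15) [++-] → (-1.0231, 1.0231, -1.85951)–(-1.0231, 1.83969, -0.7355)  len=1.3893
  (v11,v15,v12) [+-+] → (-1.0231, 1.83969, -0.7355)–(-1.0231, 1.83969, -0.204819)  len=0.5307
  (v12,v15,v16) [+--] → (-1.0231, 1.83969, -0.204819)–(-1.0231, 1.83969, 0.7355)  len=0.9403
  (v12,v16,v13) [+-+] → (-1.0231, 1.83969, 0.7355)–(-1.0231, 1.52777, 1.16481)  len=0.5307
  (v13,v16,v17) [+-+] → (-1.0231, 1.52777, 1.16481)–(-1.0231, 1.0231, 1.85951)  len=0.8587
  (v14,v0,v18) [++-] → (-1.0231, 0, -2.0476)–(-1.0231, 0.90735, -1.9255)  len=0.9155
  (v14,v18,v15) [+--] → (-1.0231, 0.90735, -1.9255)–(-1.0231, 1.0231, -1.85951)  len=0.1332
  (v16,v20,v17) [--+] → (-1.0231, 0.962884, 1.89384)–(-1.0231, 1.0231, 1.85951)  len=0.0693
  (v17,v20,v21) [+--] → (-1.0231, 0.962884, 1.89384)–(-1.0231, 0.90735, 1.9255)  len=0.0639
  (v17,v21,v5) [+-+] → (-1.0231, 0.90735, 1.9255)–(-1.0231, 0, 2.0476)  len=0.9155
  (v18,v0,v22) [-++] → (-1.0231, 0, -2.0476)–(-1.0231, -0.90735, -1.9255)  len=0.9155
  (v18,v22,v19) [-+-] → (-1.0231, -0.90735, -1.9255)–(-1.0231, -0.962884, -1.89384)  len=0.0639
  (v19,v22,v23) [-+-] → (-1.0231, -0.962884, -1.89384)–(-1.0231, -1.0231, -1.85951)  len=0.0693
  (v21,v24,v25) [--+] → (-1.0231, -1.0231, 1.85951)–(-1.0231, -0.90735, 1.9255)  len=0.1332
  (v21,v25,v5) [-++] → (-1.0231, -0.90735, 1.9255)–(-1.0231, 0, 2.0476)  len=0.9155
  (v22,v26,v23) [++-] → (-1.0231, -1.52777, -1.16481)–(-1.0231, -1.0231, -1.85951)  len=0.8587
  (v23,v26,v27) [-++] → (-1.0231, -1.52777, -1.16481)–(-1.0231, -1.83969, -0.7355)  len=0.5307
  (v23,v27,v24) [-+-] → (-1.0231, -1.83969, -0.7355)–(-1.0231, -1.83969, 0.204819)  len=0.9403
  (v24,v27,v28) [-++] → (-1.0231, -1.83969, 0.204819)–(-1.0231, -1.83969, 0.7355)  len=0.5307
  (v24,v28,v25) [-++] → (-1.0231, -1.83969, 0.7355)–(-1.0231, -1.0231, 1.85951)  len=1.3893

Chained into 1 loop(s):
  loop 1: 20 segments, perimeter = 12.6943
Total perimeter = 12.694


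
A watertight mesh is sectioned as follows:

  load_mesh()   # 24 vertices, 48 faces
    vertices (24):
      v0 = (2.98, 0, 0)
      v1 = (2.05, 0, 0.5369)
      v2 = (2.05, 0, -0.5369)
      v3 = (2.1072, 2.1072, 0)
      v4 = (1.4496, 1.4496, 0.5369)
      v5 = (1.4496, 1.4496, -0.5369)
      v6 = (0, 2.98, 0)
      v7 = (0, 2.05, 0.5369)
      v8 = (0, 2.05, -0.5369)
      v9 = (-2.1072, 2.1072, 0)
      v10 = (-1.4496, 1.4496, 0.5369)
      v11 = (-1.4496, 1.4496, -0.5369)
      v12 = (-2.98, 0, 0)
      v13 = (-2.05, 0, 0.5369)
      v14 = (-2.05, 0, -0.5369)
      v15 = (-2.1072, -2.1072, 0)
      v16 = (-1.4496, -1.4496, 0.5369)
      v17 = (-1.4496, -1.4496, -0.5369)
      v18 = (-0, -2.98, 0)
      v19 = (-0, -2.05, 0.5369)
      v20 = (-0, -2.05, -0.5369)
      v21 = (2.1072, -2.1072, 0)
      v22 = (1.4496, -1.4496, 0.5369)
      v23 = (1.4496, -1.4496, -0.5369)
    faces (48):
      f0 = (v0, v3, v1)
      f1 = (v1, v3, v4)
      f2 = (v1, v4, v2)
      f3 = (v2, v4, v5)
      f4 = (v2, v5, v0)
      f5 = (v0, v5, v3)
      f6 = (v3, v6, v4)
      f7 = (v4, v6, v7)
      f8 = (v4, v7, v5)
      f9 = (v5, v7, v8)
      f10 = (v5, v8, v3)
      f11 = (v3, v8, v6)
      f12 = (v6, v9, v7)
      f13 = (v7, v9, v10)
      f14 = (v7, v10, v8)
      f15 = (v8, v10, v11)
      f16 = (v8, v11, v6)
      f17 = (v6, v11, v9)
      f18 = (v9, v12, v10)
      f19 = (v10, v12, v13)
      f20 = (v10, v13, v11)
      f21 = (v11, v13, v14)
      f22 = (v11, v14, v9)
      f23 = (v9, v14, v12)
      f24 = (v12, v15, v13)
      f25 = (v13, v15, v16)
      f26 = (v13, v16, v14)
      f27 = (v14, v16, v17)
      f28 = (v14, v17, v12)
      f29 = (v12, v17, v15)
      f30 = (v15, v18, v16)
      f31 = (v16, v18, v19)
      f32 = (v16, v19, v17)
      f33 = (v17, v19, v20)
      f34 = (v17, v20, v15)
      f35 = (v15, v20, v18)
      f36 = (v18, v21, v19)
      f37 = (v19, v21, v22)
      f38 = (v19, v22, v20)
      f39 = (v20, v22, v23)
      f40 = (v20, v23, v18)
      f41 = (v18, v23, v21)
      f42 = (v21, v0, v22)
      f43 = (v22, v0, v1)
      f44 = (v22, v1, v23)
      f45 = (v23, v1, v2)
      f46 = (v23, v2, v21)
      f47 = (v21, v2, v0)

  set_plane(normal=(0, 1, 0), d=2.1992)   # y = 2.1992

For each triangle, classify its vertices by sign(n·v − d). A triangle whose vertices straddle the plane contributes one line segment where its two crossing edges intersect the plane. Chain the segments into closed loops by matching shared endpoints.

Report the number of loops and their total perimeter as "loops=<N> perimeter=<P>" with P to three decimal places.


Straddling triangles (6 of 48):
  (v3,v6,v4) [-+-] → (1.88508, 2.1992, 0)–(0.739576, 2.1992, 0.273923)  len=1.1778
  (v4,v6,v7) [-+-] → (0.739576, 2.1992, 0.273923)–(0, 2.1992, 0.450765)  len=0.7604
  (v3,v8,v6) [--+] → (0, 2.1992, -0.450765)–(1.88508, 2.1992, 0)  len=1.9382
  (v6,v9,v7) [+--] → (-1.88508, 2.1992, 0)–(0, 2.1992, 0.450765)  len=1.9382
  (v8,v11,v6) [--+] → (-0.739576, 2.1992, -0.273923)–(0, 2.1992, -0.450765)  len=0.7604
  (v6,v11,v9) [+--] → (-0.739576, 2.1992, -0.273923)–(-1.88508, 2.1992, 0)  len=1.1778

Chained into 1 loop(s):
  loop 1: 6 segments, perimeter = 7.7529
Total perimeter = 7.753

loops=1 perimeter=7.753


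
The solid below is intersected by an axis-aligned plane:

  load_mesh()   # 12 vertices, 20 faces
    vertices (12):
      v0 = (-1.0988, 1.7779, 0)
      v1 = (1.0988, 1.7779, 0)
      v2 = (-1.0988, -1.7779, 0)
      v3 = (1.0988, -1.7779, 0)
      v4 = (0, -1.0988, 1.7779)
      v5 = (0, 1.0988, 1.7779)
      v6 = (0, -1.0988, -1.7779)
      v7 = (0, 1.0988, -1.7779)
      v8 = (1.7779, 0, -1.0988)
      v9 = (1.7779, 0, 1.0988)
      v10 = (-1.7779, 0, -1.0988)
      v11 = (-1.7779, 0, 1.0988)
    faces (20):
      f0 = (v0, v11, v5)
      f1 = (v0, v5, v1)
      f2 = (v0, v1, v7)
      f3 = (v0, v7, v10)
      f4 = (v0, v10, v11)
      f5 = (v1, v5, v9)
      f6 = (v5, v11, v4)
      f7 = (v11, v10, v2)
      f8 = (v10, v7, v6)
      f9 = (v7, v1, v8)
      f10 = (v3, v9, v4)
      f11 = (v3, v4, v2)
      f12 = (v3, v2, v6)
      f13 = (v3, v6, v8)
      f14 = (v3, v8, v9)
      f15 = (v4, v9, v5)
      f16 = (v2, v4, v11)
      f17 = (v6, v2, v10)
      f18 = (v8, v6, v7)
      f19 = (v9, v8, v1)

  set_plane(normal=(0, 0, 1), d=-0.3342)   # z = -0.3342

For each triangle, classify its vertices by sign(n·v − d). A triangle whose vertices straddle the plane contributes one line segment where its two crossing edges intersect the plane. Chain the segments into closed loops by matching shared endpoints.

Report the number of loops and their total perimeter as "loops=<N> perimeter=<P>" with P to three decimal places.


loops=1 perimeter=11.203

Straddling triangles (10 of 20):
  (v0,v1,v7) [++-] → (0.892254, 1.65025, -0.3342)–(-0.892254, 1.65025, -0.3342)  len=1.7845
  (v0,v7,v10) [+--] → (-0.892254, 1.65025, -0.3342)–(-1.30535, 1.23715, -0.3342)  len=0.5842
  (v0,v10,v11) [+-+] → (-1.30535, 1.23715, -0.3342)–(-1.7779, 0, -0.3342)  len=1.3243
  (v11,v10,v2) [+-+] → (-1.7779, 0, -0.3342)–(-1.30535, -1.23715, -0.3342)  len=1.3243
  (v7,v1,v8) [-+-] → (0.892254, 1.65025, -0.3342)–(1.30535, 1.23715, -0.3342)  len=0.5842
  (v3,v2,v6) [++-] → (-0.892254, -1.65025, -0.3342)–(0.892254, -1.65025, -0.3342)  len=1.7845
  (v3,v6,v8) [+--] → (0.892254, -1.65025, -0.3342)–(1.30535, -1.23715, -0.3342)  len=0.5842
  (v3,v8,v9) [+-+] → (1.30535, -1.23715, -0.3342)–(1.7779, 0, -0.3342)  len=1.3243
  (v6,v2,v10) [-+-] → (-0.892254, -1.65025, -0.3342)–(-1.30535, -1.23715, -0.3342)  len=0.5842
  (v9,v8,v1) [+-+] → (1.7779, 0, -0.3342)–(1.30535, 1.23715, -0.3342)  len=1.3243

Chained into 1 loop(s):
  loop 1: 10 segments, perimeter = 11.2032
Total perimeter = 11.203
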